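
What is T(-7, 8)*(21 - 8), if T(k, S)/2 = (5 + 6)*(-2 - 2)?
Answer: -1144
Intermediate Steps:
T(k, S) = -88 (T(k, S) = 2*((5 + 6)*(-2 - 2)) = 2*(11*(-4)) = 2*(-44) = -88)
T(-7, 8)*(21 - 8) = -88*(21 - 8) = -88*13 = -1144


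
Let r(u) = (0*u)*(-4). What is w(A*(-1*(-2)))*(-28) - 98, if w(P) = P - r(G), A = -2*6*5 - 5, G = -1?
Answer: 3542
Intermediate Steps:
r(u) = 0 (r(u) = 0*(-4) = 0)
A = -65 (A = -12*5 - 5 = -60 - 5 = -65)
w(P) = P (w(P) = P - 1*0 = P + 0 = P)
w(A*(-1*(-2)))*(-28) - 98 = -(-65)*(-2)*(-28) - 98 = -65*2*(-28) - 98 = -130*(-28) - 98 = 3640 - 98 = 3542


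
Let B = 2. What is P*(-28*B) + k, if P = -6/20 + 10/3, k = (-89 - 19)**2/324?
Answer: -2008/15 ≈ -133.87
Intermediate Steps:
k = 36 (k = (-108)**2*(1/324) = 11664*(1/324) = 36)
P = 91/30 (P = -6*1/20 + 10*(1/3) = -3/10 + 10/3 = 91/30 ≈ 3.0333)
P*(-28*B) + k = 91*(-28*2)/30 + 36 = (91/30)*(-56) + 36 = -2548/15 + 36 = -2008/15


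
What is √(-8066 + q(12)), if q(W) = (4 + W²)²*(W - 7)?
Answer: √101454 ≈ 318.52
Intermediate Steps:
q(W) = (4 + W²)²*(-7 + W)
√(-8066 + q(12)) = √(-8066 + (4 + 12²)²*(-7 + 12)) = √(-8066 + (4 + 144)²*5) = √(-8066 + 148²*5) = √(-8066 + 21904*5) = √(-8066 + 109520) = √101454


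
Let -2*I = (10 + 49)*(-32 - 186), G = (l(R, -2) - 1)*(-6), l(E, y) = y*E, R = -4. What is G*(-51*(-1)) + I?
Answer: 4289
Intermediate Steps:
l(E, y) = E*y
G = -42 (G = (-4*(-2) - 1)*(-6) = (8 - 1)*(-6) = 7*(-6) = -42)
I = 6431 (I = -(10 + 49)*(-32 - 186)/2 = -59*(-218)/2 = -½*(-12862) = 6431)
G*(-51*(-1)) + I = -(-2142)*(-1) + 6431 = -42*51 + 6431 = -2142 + 6431 = 4289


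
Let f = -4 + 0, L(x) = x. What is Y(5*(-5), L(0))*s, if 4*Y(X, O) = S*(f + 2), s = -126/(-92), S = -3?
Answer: 189/92 ≈ 2.0543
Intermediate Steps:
s = 63/46 (s = -126*(-1/92) = 63/46 ≈ 1.3696)
f = -4
Y(X, O) = 3/2 (Y(X, O) = (-3*(-4 + 2))/4 = (-3*(-2))/4 = (¼)*6 = 3/2)
Y(5*(-5), L(0))*s = (3/2)*(63/46) = 189/92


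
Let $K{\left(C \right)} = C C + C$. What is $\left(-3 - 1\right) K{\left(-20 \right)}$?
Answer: $-1520$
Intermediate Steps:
$K{\left(C \right)} = C + C^{2}$ ($K{\left(C \right)} = C^{2} + C = C + C^{2}$)
$\left(-3 - 1\right) K{\left(-20 \right)} = \left(-3 - 1\right) \left(- 20 \left(1 - 20\right)\right) = \left(-3 - 1\right) \left(\left(-20\right) \left(-19\right)\right) = \left(-4\right) 380 = -1520$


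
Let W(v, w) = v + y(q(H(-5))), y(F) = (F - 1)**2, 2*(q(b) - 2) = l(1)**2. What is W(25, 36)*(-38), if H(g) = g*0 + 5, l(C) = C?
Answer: -2071/2 ≈ -1035.5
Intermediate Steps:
H(g) = 5 (H(g) = 0 + 5 = 5)
q(b) = 5/2 (q(b) = 2 + (1/2)*1**2 = 2 + (1/2)*1 = 2 + 1/2 = 5/2)
y(F) = (-1 + F)**2
W(v, w) = 9/4 + v (W(v, w) = v + (-1 + 5/2)**2 = v + (3/2)**2 = v + 9/4 = 9/4 + v)
W(25, 36)*(-38) = (9/4 + 25)*(-38) = (109/4)*(-38) = -2071/2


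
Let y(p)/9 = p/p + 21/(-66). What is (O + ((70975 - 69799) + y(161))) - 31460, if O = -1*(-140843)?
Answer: 2432433/22 ≈ 1.1057e+5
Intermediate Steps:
y(p) = 135/22 (y(p) = 9*(p/p + 21/(-66)) = 9*(1 + 21*(-1/66)) = 9*(1 - 7/22) = 9*(15/22) = 135/22)
O = 140843
(O + ((70975 - 69799) + y(161))) - 31460 = (140843 + ((70975 - 69799) + 135/22)) - 31460 = (140843 + (1176 + 135/22)) - 31460 = (140843 + 26007/22) - 31460 = 3124553/22 - 31460 = 2432433/22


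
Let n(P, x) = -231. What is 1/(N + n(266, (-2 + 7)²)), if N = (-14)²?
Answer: -1/35 ≈ -0.028571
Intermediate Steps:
N = 196
1/(N + n(266, (-2 + 7)²)) = 1/(196 - 231) = 1/(-35) = -1/35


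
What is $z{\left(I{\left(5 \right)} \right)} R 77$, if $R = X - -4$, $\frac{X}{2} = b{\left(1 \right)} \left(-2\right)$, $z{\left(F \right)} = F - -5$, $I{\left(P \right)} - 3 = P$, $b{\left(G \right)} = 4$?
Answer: $-12012$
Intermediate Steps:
$I{\left(P \right)} = 3 + P$
$z{\left(F \right)} = 5 + F$ ($z{\left(F \right)} = F + 5 = 5 + F$)
$X = -16$ ($X = 2 \cdot 4 \left(-2\right) = 2 \left(-8\right) = -16$)
$R = -12$ ($R = -16 - -4 = -16 + 4 = -12$)
$z{\left(I{\left(5 \right)} \right)} R 77 = \left(5 + \left(3 + 5\right)\right) \left(-12\right) 77 = \left(5 + 8\right) \left(-12\right) 77 = 13 \left(-12\right) 77 = \left(-156\right) 77 = -12012$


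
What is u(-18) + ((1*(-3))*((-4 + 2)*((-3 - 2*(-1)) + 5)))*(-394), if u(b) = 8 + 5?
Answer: -9443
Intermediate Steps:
u(b) = 13
u(-18) + ((1*(-3))*((-4 + 2)*((-3 - 2*(-1)) + 5)))*(-394) = 13 + ((1*(-3))*((-4 + 2)*((-3 - 2*(-1)) + 5)))*(-394) = 13 - (-6)*((-3 + 2) + 5)*(-394) = 13 - (-6)*(-1 + 5)*(-394) = 13 - (-6)*4*(-394) = 13 - 3*(-8)*(-394) = 13 + 24*(-394) = 13 - 9456 = -9443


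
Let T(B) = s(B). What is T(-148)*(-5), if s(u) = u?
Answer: 740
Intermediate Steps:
T(B) = B
T(-148)*(-5) = -148*(-5) = 740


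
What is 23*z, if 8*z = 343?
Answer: 7889/8 ≈ 986.13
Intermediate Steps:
z = 343/8 (z = (⅛)*343 = 343/8 ≈ 42.875)
23*z = 23*(343/8) = 7889/8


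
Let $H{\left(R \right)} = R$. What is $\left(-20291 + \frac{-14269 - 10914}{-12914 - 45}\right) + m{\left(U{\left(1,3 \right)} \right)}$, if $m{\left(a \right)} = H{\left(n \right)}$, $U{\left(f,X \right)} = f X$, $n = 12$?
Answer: $- \frac{262770378}{12959} \approx -20277.0$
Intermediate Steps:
$U{\left(f,X \right)} = X f$
$m{\left(a \right)} = 12$
$\left(-20291 + \frac{-14269 - 10914}{-12914 - 45}\right) + m{\left(U{\left(1,3 \right)} \right)} = \left(-20291 + \frac{-14269 - 10914}{-12914 - 45}\right) + 12 = \left(-20291 - \frac{25183}{-12959}\right) + 12 = \left(-20291 - - \frac{25183}{12959}\right) + 12 = \left(-20291 + \frac{25183}{12959}\right) + 12 = - \frac{262925886}{12959} + 12 = - \frac{262770378}{12959}$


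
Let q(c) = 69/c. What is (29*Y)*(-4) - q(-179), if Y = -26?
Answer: 539933/179 ≈ 3016.4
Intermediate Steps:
(29*Y)*(-4) - q(-179) = (29*(-26))*(-4) - 69/(-179) = -754*(-4) - 69*(-1)/179 = 3016 - 1*(-69/179) = 3016 + 69/179 = 539933/179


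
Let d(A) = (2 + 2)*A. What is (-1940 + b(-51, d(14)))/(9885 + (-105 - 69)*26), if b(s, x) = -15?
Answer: -1955/5361 ≈ -0.36467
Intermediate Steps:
d(A) = 4*A
(-1940 + b(-51, d(14)))/(9885 + (-105 - 69)*26) = (-1940 - 15)/(9885 + (-105 - 69)*26) = -1955/(9885 - 174*26) = -1955/(9885 - 4524) = -1955/5361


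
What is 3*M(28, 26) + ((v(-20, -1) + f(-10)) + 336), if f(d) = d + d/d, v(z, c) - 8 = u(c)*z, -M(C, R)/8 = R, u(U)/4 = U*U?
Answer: -369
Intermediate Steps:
u(U) = 4*U² (u(U) = 4*(U*U) = 4*U²)
M(C, R) = -8*R
v(z, c) = 8 + 4*z*c² (v(z, c) = 8 + (4*c²)*z = 8 + 4*z*c²)
f(d) = 1 + d (f(d) = d + 1 = 1 + d)
3*M(28, 26) + ((v(-20, -1) + f(-10)) + 336) = 3*(-8*26) + (((8 + 4*(-20)*(-1)²) + (1 - 10)) + 336) = 3*(-208) + (((8 + 4*(-20)*1) - 9) + 336) = -624 + (((8 - 80) - 9) + 336) = -624 + ((-72 - 9) + 336) = -624 + (-81 + 336) = -624 + 255 = -369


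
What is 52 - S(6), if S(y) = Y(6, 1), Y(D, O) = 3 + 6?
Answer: 43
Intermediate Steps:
Y(D, O) = 9
S(y) = 9
52 - S(6) = 52 - 1*9 = 52 - 9 = 43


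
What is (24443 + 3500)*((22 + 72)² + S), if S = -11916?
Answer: -86064440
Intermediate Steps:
(24443 + 3500)*((22 + 72)² + S) = (24443 + 3500)*((22 + 72)² - 11916) = 27943*(94² - 11916) = 27943*(8836 - 11916) = 27943*(-3080) = -86064440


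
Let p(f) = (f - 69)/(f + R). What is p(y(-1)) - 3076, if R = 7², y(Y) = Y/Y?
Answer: -76934/25 ≈ -3077.4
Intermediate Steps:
y(Y) = 1
R = 49
p(f) = (-69 + f)/(49 + f) (p(f) = (f - 69)/(f + 49) = (-69 + f)/(49 + f))
p(y(-1)) - 3076 = (-69 + 1)/(49 + 1) - 3076 = -68/50 - 3076 = (1/50)*(-68) - 3076 = -34/25 - 3076 = -76934/25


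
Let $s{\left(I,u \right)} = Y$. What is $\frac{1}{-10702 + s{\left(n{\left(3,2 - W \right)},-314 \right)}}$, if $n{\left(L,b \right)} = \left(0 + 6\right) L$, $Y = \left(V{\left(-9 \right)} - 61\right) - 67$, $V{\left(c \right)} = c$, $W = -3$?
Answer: $- \frac{1}{10839} \approx -9.2259 \cdot 10^{-5}$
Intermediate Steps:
$Y = -137$ ($Y = \left(-9 - 61\right) - 67 = -70 - 67 = -137$)
$n{\left(L,b \right)} = 6 L$
$s{\left(I,u \right)} = -137$
$\frac{1}{-10702 + s{\left(n{\left(3,2 - W \right)},-314 \right)}} = \frac{1}{-10702 - 137} = \frac{1}{-10839} = - \frac{1}{10839}$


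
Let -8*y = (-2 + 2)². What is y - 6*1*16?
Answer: -96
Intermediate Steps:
y = 0 (y = -(-2 + 2)²/8 = -⅛*0² = -⅛*0 = 0)
y - 6*1*16 = 0 - 6*1*16 = 0 - 6*16 = 0 - 96 = -96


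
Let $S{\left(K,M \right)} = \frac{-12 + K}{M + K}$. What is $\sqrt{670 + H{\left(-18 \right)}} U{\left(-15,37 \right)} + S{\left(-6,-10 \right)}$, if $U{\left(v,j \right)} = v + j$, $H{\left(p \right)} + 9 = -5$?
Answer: $\frac{9}{8} + 88 \sqrt{41} \approx 564.6$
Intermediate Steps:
$H{\left(p \right)} = -14$ ($H{\left(p \right)} = -9 - 5 = -14$)
$S{\left(K,M \right)} = \frac{-12 + K}{K + M}$
$U{\left(v,j \right)} = j + v$
$\sqrt{670 + H{\left(-18 \right)}} U{\left(-15,37 \right)} + S{\left(-6,-10 \right)} = \sqrt{670 - 14} \left(37 - 15\right) + \frac{-12 - 6}{-6 - 10} = \sqrt{656} \cdot 22 + \frac{1}{-16} \left(-18\right) = 4 \sqrt{41} \cdot 22 - - \frac{9}{8} = 88 \sqrt{41} + \frac{9}{8} = \frac{9}{8} + 88 \sqrt{41}$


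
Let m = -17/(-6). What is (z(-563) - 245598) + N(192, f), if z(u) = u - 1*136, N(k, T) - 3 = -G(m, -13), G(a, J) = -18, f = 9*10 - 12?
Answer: -246276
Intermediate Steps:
m = 17/6 (m = -17*(-1/6) = 17/6 ≈ 2.8333)
f = 78 (f = 90 - 12 = 78)
N(k, T) = 21 (N(k, T) = 3 - 1*(-18) = 3 + 18 = 21)
z(u) = -136 + u (z(u) = u - 136 = -136 + u)
(z(-563) - 245598) + N(192, f) = ((-136 - 563) - 245598) + 21 = (-699 - 245598) + 21 = -246297 + 21 = -246276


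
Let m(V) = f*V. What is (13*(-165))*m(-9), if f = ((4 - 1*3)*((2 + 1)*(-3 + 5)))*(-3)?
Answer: -347490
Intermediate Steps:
f = -18 (f = ((4 - 3)*(3*2))*(-3) = (1*6)*(-3) = 6*(-3) = -18)
m(V) = -18*V
(13*(-165))*m(-9) = (13*(-165))*(-18*(-9)) = -2145*162 = -347490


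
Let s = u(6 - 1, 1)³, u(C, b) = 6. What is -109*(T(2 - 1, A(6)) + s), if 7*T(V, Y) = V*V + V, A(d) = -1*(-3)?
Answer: -165026/7 ≈ -23575.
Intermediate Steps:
A(d) = 3
s = 216 (s = 6³ = 216)
T(V, Y) = V/7 + V²/7 (T(V, Y) = (V*V + V)/7 = (V² + V)/7 = (V + V²)/7 = V/7 + V²/7)
-109*(T(2 - 1, A(6)) + s) = -109*((2 - 1)*(1 + (2 - 1))/7 + 216) = -109*((⅐)*1*(1 + 1) + 216) = -109*((⅐)*1*2 + 216) = -109*(2/7 + 216) = -109*1514/7 = -165026/7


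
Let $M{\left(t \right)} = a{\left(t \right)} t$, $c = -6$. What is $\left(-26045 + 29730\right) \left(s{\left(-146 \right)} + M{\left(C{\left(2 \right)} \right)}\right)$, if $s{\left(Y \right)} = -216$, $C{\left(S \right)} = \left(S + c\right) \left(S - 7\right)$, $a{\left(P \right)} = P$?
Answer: $678040$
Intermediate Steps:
$C{\left(S \right)} = \left(-7 + S\right) \left(-6 + S\right)$ ($C{\left(S \right)} = \left(S - 6\right) \left(S - 7\right) = \left(-6 + S\right) \left(-7 + S\right) = \left(-7 + S\right) \left(-6 + S\right)$)
$M{\left(t \right)} = t^{2}$ ($M{\left(t \right)} = t t = t^{2}$)
$\left(-26045 + 29730\right) \left(s{\left(-146 \right)} + M{\left(C{\left(2 \right)} \right)}\right) = \left(-26045 + 29730\right) \left(-216 + \left(42 + 2^{2} - 26\right)^{2}\right) = 3685 \left(-216 + \left(42 + 4 - 26\right)^{2}\right) = 3685 \left(-216 + 20^{2}\right) = 3685 \left(-216 + 400\right) = 3685 \cdot 184 = 678040$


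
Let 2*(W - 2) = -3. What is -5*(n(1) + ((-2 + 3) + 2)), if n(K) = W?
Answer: -35/2 ≈ -17.500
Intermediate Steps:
W = ½ (W = 2 + (½)*(-3) = 2 - 3/2 = ½ ≈ 0.50000)
n(K) = ½
-5*(n(1) + ((-2 + 3) + 2)) = -5*(½ + ((-2 + 3) + 2)) = -5*(½ + (1 + 2)) = -5*(½ + 3) = -5*7/2 = -35/2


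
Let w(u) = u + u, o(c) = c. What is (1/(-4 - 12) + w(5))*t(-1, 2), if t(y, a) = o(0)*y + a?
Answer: 159/8 ≈ 19.875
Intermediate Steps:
t(y, a) = a (t(y, a) = 0*y + a = 0 + a = a)
w(u) = 2*u
(1/(-4 - 12) + w(5))*t(-1, 2) = (1/(-4 - 12) + 2*5)*2 = (1/(-16) + 10)*2 = (-1/16 + 10)*2 = (159/16)*2 = 159/8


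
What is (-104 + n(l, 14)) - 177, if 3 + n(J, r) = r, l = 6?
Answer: -270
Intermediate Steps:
n(J, r) = -3 + r
(-104 + n(l, 14)) - 177 = (-104 + (-3 + 14)) - 177 = (-104 + 11) - 177 = -93 - 177 = -270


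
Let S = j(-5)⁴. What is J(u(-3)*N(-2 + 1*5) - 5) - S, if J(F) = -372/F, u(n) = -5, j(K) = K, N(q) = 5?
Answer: -3063/5 ≈ -612.60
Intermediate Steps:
S = 625 (S = (-5)⁴ = 625)
J(u(-3)*N(-2 + 1*5) - 5) - S = -372/(-5*5 - 5) - 1*625 = -372/(-25 - 5) - 625 = -372/(-30) - 625 = -372*(-1/30) - 625 = 62/5 - 625 = -3063/5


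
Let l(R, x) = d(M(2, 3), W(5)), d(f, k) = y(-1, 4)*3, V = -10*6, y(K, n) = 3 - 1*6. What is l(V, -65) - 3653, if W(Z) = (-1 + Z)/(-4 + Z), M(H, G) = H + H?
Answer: -3662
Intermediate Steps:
M(H, G) = 2*H
W(Z) = (-1 + Z)/(-4 + Z)
y(K, n) = -3 (y(K, n) = 3 - 6 = -3)
V = -60
d(f, k) = -9 (d(f, k) = -3*3 = -9)
l(R, x) = -9
l(V, -65) - 3653 = -9 - 3653 = -3662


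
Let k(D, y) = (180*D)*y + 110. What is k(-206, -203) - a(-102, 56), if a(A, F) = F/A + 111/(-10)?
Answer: 3838954441/510 ≈ 7.5274e+6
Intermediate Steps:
k(D, y) = 110 + 180*D*y (k(D, y) = 180*D*y + 110 = 110 + 180*D*y)
a(A, F) = -111/10 + F/A (a(A, F) = F/A + 111*(-⅒) = F/A - 111/10 = -111/10 + F/A)
k(-206, -203) - a(-102, 56) = (110 + 180*(-206)*(-203)) - (-111/10 + 56/(-102)) = (110 + 7527240) - (-111/10 + 56*(-1/102)) = 7527350 - (-111/10 - 28/51) = 7527350 - 1*(-5941/510) = 7527350 + 5941/510 = 3838954441/510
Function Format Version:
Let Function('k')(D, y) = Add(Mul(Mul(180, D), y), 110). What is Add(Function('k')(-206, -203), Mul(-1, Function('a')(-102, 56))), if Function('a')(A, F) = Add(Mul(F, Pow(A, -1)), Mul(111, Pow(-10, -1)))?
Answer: Rational(3838954441, 510) ≈ 7.5274e+6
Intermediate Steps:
Function('k')(D, y) = Add(110, Mul(180, D, y)) (Function('k')(D, y) = Add(Mul(180, D, y), 110) = Add(110, Mul(180, D, y)))
Function('a')(A, F) = Add(Rational(-111, 10), Mul(F, Pow(A, -1))) (Function('a')(A, F) = Add(Mul(F, Pow(A, -1)), Mul(111, Rational(-1, 10))) = Add(Mul(F, Pow(A, -1)), Rational(-111, 10)) = Add(Rational(-111, 10), Mul(F, Pow(A, -1))))
Add(Function('k')(-206, -203), Mul(-1, Function('a')(-102, 56))) = Add(Add(110, Mul(180, -206, -203)), Mul(-1, Add(Rational(-111, 10), Mul(56, Pow(-102, -1))))) = Add(Add(110, 7527240), Mul(-1, Add(Rational(-111, 10), Mul(56, Rational(-1, 102))))) = Add(7527350, Mul(-1, Add(Rational(-111, 10), Rational(-28, 51)))) = Add(7527350, Mul(-1, Rational(-5941, 510))) = Add(7527350, Rational(5941, 510)) = Rational(3838954441, 510)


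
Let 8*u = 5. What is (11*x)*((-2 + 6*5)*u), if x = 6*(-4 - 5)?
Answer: -10395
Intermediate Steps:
u = 5/8 (u = (⅛)*5 = 5/8 ≈ 0.62500)
x = -54 (x = 6*(-9) = -54)
(11*x)*((-2 + 6*5)*u) = (11*(-54))*((-2 + 6*5)*(5/8)) = -594*(-2 + 30)*5/8 = -16632*5/8 = -594*35/2 = -10395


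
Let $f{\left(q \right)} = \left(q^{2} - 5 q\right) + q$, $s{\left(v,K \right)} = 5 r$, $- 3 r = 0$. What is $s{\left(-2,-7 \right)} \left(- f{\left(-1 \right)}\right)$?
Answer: $0$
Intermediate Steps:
$r = 0$ ($r = \left(- \frac{1}{3}\right) 0 = 0$)
$s{\left(v,K \right)} = 0$ ($s{\left(v,K \right)} = 5 \cdot 0 = 0$)
$f{\left(q \right)} = q^{2} - 4 q$
$s{\left(-2,-7 \right)} \left(- f{\left(-1 \right)}\right) = 0 \left(- \left(-1\right) \left(-4 - 1\right)\right) = 0 \left(- \left(-1\right) \left(-5\right)\right) = 0 \left(\left(-1\right) 5\right) = 0 \left(-5\right) = 0$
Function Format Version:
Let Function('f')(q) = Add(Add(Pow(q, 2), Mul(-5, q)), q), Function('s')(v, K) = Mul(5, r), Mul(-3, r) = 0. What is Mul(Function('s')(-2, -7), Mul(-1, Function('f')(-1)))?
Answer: 0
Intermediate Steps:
r = 0 (r = Mul(Rational(-1, 3), 0) = 0)
Function('s')(v, K) = 0 (Function('s')(v, K) = Mul(5, 0) = 0)
Function('f')(q) = Add(Pow(q, 2), Mul(-4, q))
Mul(Function('s')(-2, -7), Mul(-1, Function('f')(-1))) = Mul(0, Mul(-1, Mul(-1, Add(-4, -1)))) = Mul(0, Mul(-1, Mul(-1, -5))) = Mul(0, Mul(-1, 5)) = Mul(0, -5) = 0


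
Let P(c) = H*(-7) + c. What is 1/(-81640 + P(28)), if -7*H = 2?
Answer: -1/81610 ≈ -1.2253e-5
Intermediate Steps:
H = -2/7 (H = -⅐*2 = -2/7 ≈ -0.28571)
P(c) = 2 + c (P(c) = -2/7*(-7) + c = 2 + c)
1/(-81640 + P(28)) = 1/(-81640 + (2 + 28)) = 1/(-81640 + 30) = 1/(-81610) = -1/81610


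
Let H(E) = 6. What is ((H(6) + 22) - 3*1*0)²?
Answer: 784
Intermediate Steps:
((H(6) + 22) - 3*1*0)² = ((6 + 22) - 3*1*0)² = (28 - 3*0)² = (28 + 0)² = 28² = 784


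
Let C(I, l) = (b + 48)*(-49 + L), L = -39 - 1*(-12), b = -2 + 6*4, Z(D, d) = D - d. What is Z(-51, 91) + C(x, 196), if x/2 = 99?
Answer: -5462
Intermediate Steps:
b = 22 (b = -2 + 24 = 22)
x = 198 (x = 2*99 = 198)
L = -27 (L = -39 + 12 = -27)
C(I, l) = -5320 (C(I, l) = (22 + 48)*(-49 - 27) = 70*(-76) = -5320)
Z(-51, 91) + C(x, 196) = (-51 - 1*91) - 5320 = (-51 - 91) - 5320 = -142 - 5320 = -5462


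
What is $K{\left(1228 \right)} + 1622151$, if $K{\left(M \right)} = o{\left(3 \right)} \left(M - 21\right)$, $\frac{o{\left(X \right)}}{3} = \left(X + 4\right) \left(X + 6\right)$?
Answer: $1850274$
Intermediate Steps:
$o{\left(X \right)} = 3 \left(4 + X\right) \left(6 + X\right)$ ($o{\left(X \right)} = 3 \left(X + 4\right) \left(X + 6\right) = 3 \left(4 + X\right) \left(6 + X\right)$)
$K{\left(M \right)} = -3969 + 189 M$ ($K{\left(M \right)} = \left(72 + 3 \cdot 3^{2} + 30 \cdot 3\right) \left(M - 21\right) = \left(72 + 3 \cdot 9 + 90\right) \left(-21 + M\right) = \left(72 + 27 + 90\right) \left(-21 + M\right) = 189 \left(-21 + M\right) = -3969 + 189 M$)
$K{\left(1228 \right)} + 1622151 = \left(-3969 + 189 \cdot 1228\right) + 1622151 = \left(-3969 + 232092\right) + 1622151 = 228123 + 1622151 = 1850274$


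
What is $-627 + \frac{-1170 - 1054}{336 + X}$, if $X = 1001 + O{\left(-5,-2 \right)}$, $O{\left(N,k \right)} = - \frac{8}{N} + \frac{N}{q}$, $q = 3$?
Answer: $- \frac{6303609}{10027} \approx -628.66$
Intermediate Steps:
$O{\left(N,k \right)} = - \frac{8}{N} + \frac{N}{3}$
$X = \frac{15014}{15}$ ($X = 1001 + \left(- \frac{8}{-5} + \frac{1}{3} \left(-5\right)\right) = 1001 - \frac{1}{15} = \frac{15014}{15} \approx 1000.9$)
$-627 + \frac{-1170 - 1054}{336 + X} = -627 + \frac{-1170 - 1054}{336 + \frac{15014}{15}} = -627 - \frac{2224}{\frac{20054}{15}} = -627 - \frac{16680}{10027} = - \frac{6303609}{10027}$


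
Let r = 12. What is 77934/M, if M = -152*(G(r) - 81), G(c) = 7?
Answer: 38967/5624 ≈ 6.9287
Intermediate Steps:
M = 11248 (M = -152*(7 - 81) = -152*(-74) = 11248)
77934/M = 77934/11248 = 77934*(1/11248) = 38967/5624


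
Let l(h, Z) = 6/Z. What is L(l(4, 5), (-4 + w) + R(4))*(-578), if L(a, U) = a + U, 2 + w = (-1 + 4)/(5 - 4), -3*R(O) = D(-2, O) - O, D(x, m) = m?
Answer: 5202/5 ≈ 1040.4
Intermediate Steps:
R(O) = 0 (R(O) = -(O - O)/3 = -⅓*0 = 0)
w = 1 (w = -2 + (-1 + 4)/(5 - 4) = -2 + 3/1 = -2 + 3*1 = -2 + 3 = 1)
L(a, U) = U + a
L(l(4, 5), (-4 + w) + R(4))*(-578) = (((-4 + 1) + 0) + 6/5)*(-578) = ((-3 + 0) + 6*(⅕))*(-578) = (-3 + 6/5)*(-578) = -9/5*(-578) = 5202/5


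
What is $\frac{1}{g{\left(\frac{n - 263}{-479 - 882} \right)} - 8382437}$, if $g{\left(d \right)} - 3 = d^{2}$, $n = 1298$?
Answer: $- \frac{1852321}{15526957458089} \approx -1.193 \cdot 10^{-7}$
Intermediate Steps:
$g{\left(d \right)} = 3 + d^{2}$
$\frac{1}{g{\left(\frac{n - 263}{-479 - 882} \right)} - 8382437} = \frac{1}{\left(3 + \left(\frac{1298 - 263}{-479 - 882}\right)^{2}\right) - 8382437} = \frac{1}{\left(3 + \left(\frac{1035}{-1361}\right)^{2}\right) - 8382437} = \frac{1}{\left(3 + \left(1035 \left(- \frac{1}{1361}\right)\right)^{2}\right) - 8382437} = \frac{1}{\left(3 + \left(- \frac{1035}{1361}\right)^{2}\right) - 8382437} = \frac{1}{\left(3 + \frac{1071225}{1852321}\right) - 8382437} = \frac{1}{\frac{6628188}{1852321} - 8382437} = \frac{1}{- \frac{15526957458089}{1852321}} = - \frac{1852321}{15526957458089}$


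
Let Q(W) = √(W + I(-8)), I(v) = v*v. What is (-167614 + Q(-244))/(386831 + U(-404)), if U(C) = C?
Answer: -167614/386427 + 2*I*√5/128809 ≈ -0.43375 + 3.4719e-5*I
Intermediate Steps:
I(v) = v²
Q(W) = √(64 + W) (Q(W) = √(W + (-8)²) = √(W + 64) = √(64 + W))
(-167614 + Q(-244))/(386831 + U(-404)) = (-167614 + √(64 - 244))/(386831 - 404) = (-167614 + √(-180))/386427 = (-167614 + 6*I*√5)*(1/386427) = -167614/386427 + 2*I*√5/128809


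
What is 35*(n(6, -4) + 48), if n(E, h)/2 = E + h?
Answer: 1820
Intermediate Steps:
n(E, h) = 2*E + 2*h (n(E, h) = 2*(E + h) = 2*E + 2*h)
35*(n(6, -4) + 48) = 35*((2*6 + 2*(-4)) + 48) = 35*((12 - 8) + 48) = 35*(4 + 48) = 35*52 = 1820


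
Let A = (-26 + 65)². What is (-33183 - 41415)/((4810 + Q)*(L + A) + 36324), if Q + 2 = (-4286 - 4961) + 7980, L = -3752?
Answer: 74598/7863647 ≈ 0.0094864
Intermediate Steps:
A = 1521 (A = 39² = 1521)
Q = -1269 (Q = -2 + ((-4286 - 4961) + 7980) = -2 + (-9247 + 7980) = -2 - 1267 = -1269)
(-33183 - 41415)/((4810 + Q)*(L + A) + 36324) = (-33183 - 41415)/((4810 - 1269)*(-3752 + 1521) + 36324) = -74598/(3541*(-2231) + 36324) = -74598/(-7899971 + 36324) = -74598/(-7863647) = -74598*(-1/7863647) = 74598/7863647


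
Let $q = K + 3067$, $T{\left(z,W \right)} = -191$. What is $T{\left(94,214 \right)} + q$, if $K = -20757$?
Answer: $-17881$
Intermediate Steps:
$q = -17690$ ($q = -20757 + 3067 = -17690$)
$T{\left(94,214 \right)} + q = -191 - 17690 = -17881$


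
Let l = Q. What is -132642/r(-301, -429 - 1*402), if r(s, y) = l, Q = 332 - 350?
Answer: 7369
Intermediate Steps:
Q = -18
l = -18
r(s, y) = -18
-132642/r(-301, -429 - 1*402) = -132642/(-18) = -132642*(-1/18) = 7369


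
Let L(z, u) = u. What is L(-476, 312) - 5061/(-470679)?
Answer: 48952303/156893 ≈ 312.01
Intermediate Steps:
L(-476, 312) - 5061/(-470679) = 312 - 5061/(-470679) = 312 - 5061*(-1/470679) = 312 + 1687/156893 = 48952303/156893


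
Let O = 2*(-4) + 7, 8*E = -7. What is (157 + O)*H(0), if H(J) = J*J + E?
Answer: -273/2 ≈ -136.50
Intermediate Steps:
E = -7/8 (E = (1/8)*(-7) = -7/8 ≈ -0.87500)
O = -1 (O = -8 + 7 = -1)
H(J) = -7/8 + J**2 (H(J) = J*J - 7/8 = J**2 - 7/8 = -7/8 + J**2)
(157 + O)*H(0) = (157 - 1)*(-7/8 + 0**2) = 156*(-7/8 + 0) = 156*(-7/8) = -273/2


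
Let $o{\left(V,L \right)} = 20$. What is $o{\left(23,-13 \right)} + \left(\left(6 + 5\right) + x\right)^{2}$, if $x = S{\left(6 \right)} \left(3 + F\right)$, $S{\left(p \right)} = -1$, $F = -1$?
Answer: $101$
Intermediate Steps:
$x = -2$ ($x = - (3 - 1) = \left(-1\right) 2 = -2$)
$o{\left(23,-13 \right)} + \left(\left(6 + 5\right) + x\right)^{2} = 20 + \left(\left(6 + 5\right) - 2\right)^{2} = 20 + \left(11 - 2\right)^{2} = 20 + 9^{2} = 20 + 81 = 101$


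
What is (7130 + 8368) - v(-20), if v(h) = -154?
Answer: 15652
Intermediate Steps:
(7130 + 8368) - v(-20) = (7130 + 8368) - 1*(-154) = 15498 + 154 = 15652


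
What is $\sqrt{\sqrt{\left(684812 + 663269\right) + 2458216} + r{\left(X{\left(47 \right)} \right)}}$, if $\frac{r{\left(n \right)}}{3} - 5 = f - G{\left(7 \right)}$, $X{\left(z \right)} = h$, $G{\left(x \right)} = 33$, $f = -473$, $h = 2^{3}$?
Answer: $\sqrt{-1503 + 11 \sqrt{31457}} \approx 21.165$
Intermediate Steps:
$h = 8$
$X{\left(z \right)} = 8$
$r{\left(n \right)} = -1503$ ($r{\left(n \right)} = 15 + 3 \left(-473 - 33\right) = 15 + 3 \left(-506\right) = 15 - 1518 = -1503$)
$\sqrt{\sqrt{\left(684812 + 663269\right) + 2458216} + r{\left(X{\left(47 \right)} \right)}} = \sqrt{\sqrt{\left(684812 + 663269\right) + 2458216} - 1503} = \sqrt{\sqrt{1348081 + 2458216} - 1503} = \sqrt{\sqrt{3806297} - 1503} = \sqrt{11 \sqrt{31457} - 1503} = \sqrt{-1503 + 11 \sqrt{31457}}$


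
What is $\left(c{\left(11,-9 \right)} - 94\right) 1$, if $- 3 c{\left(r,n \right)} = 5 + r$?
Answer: $- \frac{298}{3} \approx -99.333$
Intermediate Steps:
$c{\left(r,n \right)} = - \frac{5}{3} - \frac{r}{3}$ ($c{\left(r,n \right)} = - \frac{5 + r}{3} = - \frac{5}{3} - \frac{r}{3}$)
$\left(c{\left(11,-9 \right)} - 94\right) 1 = \left(\left(- \frac{5}{3} - \frac{11}{3}\right) - 94\right) 1 = \left(- \frac{16}{3} - 94\right) 1 = \left(- \frac{298}{3}\right) 1 = - \frac{298}{3}$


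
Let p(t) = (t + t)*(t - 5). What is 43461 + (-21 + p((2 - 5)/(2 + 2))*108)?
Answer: 88743/2 ≈ 44372.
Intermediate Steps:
p(t) = 2*t*(-5 + t) (p(t) = (2*t)*(-5 + t) = 2*t*(-5 + t))
43461 + (-21 + p((2 - 5)/(2 + 2))*108) = 43461 + (-21 + (2*((2 - 5)/(2 + 2))*(-5 + (2 - 5)/(2 + 2)))*108) = 43461 + (-21 + (2*(-3/4)*(-5 - 3/4))*108) = 43461 + (-21 + (2*(-3*¼)*(-5 - 3*¼))*108) = 43461 + (-21 + (2*(-¾)*(-5 - ¾))*108) = 43461 + (-21 + (2*(-¾)*(-23/4))*108) = 43461 + (-21 + (69/8)*108) = 43461 + (-21 + 1863/2) = 43461 + 1821/2 = 88743/2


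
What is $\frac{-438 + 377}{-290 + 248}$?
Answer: $\frac{61}{42} \approx 1.4524$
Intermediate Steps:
$\frac{-438 + 377}{-290 + 248} = - \frac{61}{-42} = \left(-61\right) \left(- \frac{1}{42}\right) = \frac{61}{42}$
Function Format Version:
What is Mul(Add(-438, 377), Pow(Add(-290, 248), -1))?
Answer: Rational(61, 42) ≈ 1.4524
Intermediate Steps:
Mul(Add(-438, 377), Pow(Add(-290, 248), -1)) = Mul(-61, Pow(-42, -1)) = Mul(-61, Rational(-1, 42)) = Rational(61, 42)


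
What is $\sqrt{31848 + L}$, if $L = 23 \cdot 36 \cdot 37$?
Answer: $2 \sqrt{15621} \approx 249.97$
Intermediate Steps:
$L = 30636$ ($L = 828 \cdot 37 = 30636$)
$\sqrt{31848 + L} = \sqrt{31848 + 30636} = \sqrt{62484} = 2 \sqrt{15621}$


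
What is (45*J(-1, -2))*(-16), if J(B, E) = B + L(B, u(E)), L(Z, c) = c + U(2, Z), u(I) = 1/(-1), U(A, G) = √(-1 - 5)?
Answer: 1440 - 720*I*√6 ≈ 1440.0 - 1763.6*I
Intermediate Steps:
U(A, G) = I*√6 (U(A, G) = √(-6) = I*√6)
u(I) = -1 (u(I) = 1*(-1) = -1)
L(Z, c) = c + I*√6
J(B, E) = -1 + B + I*√6 (J(B, E) = B + (-1 + I*√6) = -1 + B + I*√6)
(45*J(-1, -2))*(-16) = (45*(-1 - 1 + I*√6))*(-16) = (45*(-2 + I*√6))*(-16) = (-90 + 45*I*√6)*(-16) = 1440 - 720*I*√6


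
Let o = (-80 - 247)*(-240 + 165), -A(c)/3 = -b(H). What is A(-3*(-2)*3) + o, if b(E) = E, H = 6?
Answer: 24543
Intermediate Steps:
A(c) = 18 (A(c) = -(-3)*6 = -3*(-6) = 18)
o = 24525 (o = -327*(-75) = 24525)
A(-3*(-2)*3) + o = 18 + 24525 = 24543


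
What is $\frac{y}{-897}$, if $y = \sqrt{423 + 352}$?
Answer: $- \frac{5 \sqrt{31}}{897} \approx -0.031035$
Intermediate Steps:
$y = 5 \sqrt{31}$ ($y = \sqrt{775} = 5 \sqrt{31} \approx 27.839$)
$\frac{y}{-897} = \frac{5 \sqrt{31}}{-897} = 5 \sqrt{31} \left(- \frac{1}{897}\right) = - \frac{5 \sqrt{31}}{897}$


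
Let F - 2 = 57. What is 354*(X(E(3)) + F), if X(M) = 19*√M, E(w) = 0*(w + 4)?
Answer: 20886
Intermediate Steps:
F = 59 (F = 2 + 57 = 59)
E(w) = 0 (E(w) = 0*(4 + w) = 0)
354*(X(E(3)) + F) = 354*(19*√0 + 59) = 354*(19*0 + 59) = 354*(0 + 59) = 354*59 = 20886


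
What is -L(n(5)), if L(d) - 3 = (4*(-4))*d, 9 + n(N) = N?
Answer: -67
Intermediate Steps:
n(N) = -9 + N
L(d) = 3 - 16*d (L(d) = 3 + (4*(-4))*d = 3 - 16*d)
-L(n(5)) = -(3 - 16*(-9 + 5)) = -(3 - 16*(-4)) = -(3 + 64) = -1*67 = -67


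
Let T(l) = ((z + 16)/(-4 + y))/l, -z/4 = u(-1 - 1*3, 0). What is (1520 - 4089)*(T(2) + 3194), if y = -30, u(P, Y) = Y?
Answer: -139481286/17 ≈ -8.2048e+6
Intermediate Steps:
z = 0 (z = -4*0 = 0)
T(l) = -8/(17*l) (T(l) = ((0 + 16)/(-4 - 30))/l = (16/(-34))/l = (16*(-1/34))/l = -8/(17*l))
(1520 - 4089)*(T(2) + 3194) = (1520 - 4089)*(-8/17/2 + 3194) = -2569*(-8/17*½ + 3194) = -2569*(-4/17 + 3194) = -2569*54294/17 = -139481286/17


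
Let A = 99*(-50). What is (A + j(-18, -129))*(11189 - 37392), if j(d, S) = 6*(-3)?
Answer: 130176504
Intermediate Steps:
A = -4950
j(d, S) = -18
(A + j(-18, -129))*(11189 - 37392) = (-4950 - 18)*(11189 - 37392) = -4968*(-26203) = 130176504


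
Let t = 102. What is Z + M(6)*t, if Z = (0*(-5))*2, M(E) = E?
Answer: 612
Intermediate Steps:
Z = 0 (Z = 0*2 = 0)
Z + M(6)*t = 0 + 6*102 = 0 + 612 = 612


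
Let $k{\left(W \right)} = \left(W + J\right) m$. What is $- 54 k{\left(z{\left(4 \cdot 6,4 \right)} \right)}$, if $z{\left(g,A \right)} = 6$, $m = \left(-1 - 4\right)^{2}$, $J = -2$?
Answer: $-5400$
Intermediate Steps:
$m = 25$ ($m = \left(-5\right)^{2} = 25$)
$k{\left(W \right)} = -50 + 25 W$ ($k{\left(W \right)} = \left(W - 2\right) 25 = \left(-2 + W\right) 25 = -50 + 25 W$)
$- 54 k{\left(z{\left(4 \cdot 6,4 \right)} \right)} = - 54 \left(-50 + 25 \cdot 6\right) = - 54 \left(-50 + 150\right) = \left(-54\right) 100 = -5400$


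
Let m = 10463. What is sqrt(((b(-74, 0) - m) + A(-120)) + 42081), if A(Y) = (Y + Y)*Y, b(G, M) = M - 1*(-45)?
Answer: sqrt(60463) ≈ 245.89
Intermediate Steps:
b(G, M) = 45 + M (b(G, M) = M + 45 = 45 + M)
A(Y) = 2*Y**2 (A(Y) = (2*Y)*Y = 2*Y**2)
sqrt(((b(-74, 0) - m) + A(-120)) + 42081) = sqrt((((45 + 0) - 1*10463) + 2*(-120)**2) + 42081) = sqrt(((45 - 10463) + 2*14400) + 42081) = sqrt((-10418 + 28800) + 42081) = sqrt(18382 + 42081) = sqrt(60463)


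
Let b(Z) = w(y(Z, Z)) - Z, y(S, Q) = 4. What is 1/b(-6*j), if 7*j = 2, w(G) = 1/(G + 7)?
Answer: 77/139 ≈ 0.55396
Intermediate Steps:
w(G) = 1/(7 + G)
j = 2/7 (j = (⅐)*2 = 2/7 ≈ 0.28571)
b(Z) = 1/11 - Z (b(Z) = 1/(7 + 4) - Z = 1/11 - Z)
1/b(-6*j) = 1/(1/11 - (-6)*2/7) = 1/(1/11 - 1*(-12/7)) = 1/(1/11 + 12/7) = 1/(139/77) = 77/139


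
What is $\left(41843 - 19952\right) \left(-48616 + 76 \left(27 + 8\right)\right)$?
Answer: $-1006022796$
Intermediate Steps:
$\left(41843 - 19952\right) \left(-48616 + 76 \left(27 + 8\right)\right) = 21891 \left(-48616 + 76 \cdot 35\right) = 21891 \left(-48616 + 2660\right) = 21891 \left(-45956\right) = -1006022796$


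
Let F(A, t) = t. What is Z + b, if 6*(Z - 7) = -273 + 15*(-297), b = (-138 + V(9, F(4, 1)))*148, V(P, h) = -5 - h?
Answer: -22093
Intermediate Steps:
b = -21312 (b = (-138 + (-5 - 1*1))*148 = (-138 + (-5 - 1))*148 = (-138 - 6)*148 = -144*148 = -21312)
Z = -781 (Z = 7 + (-273 + 15*(-297))/6 = 7 + (-273 - 4455)/6 = 7 + (1/6)*(-4728) = 7 - 788 = -781)
Z + b = -781 - 21312 = -22093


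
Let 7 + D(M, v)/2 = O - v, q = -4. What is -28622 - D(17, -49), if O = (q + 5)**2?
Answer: -28708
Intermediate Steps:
O = 1 (O = (-4 + 5)**2 = 1**2 = 1)
D(M, v) = -12 - 2*v (D(M, v) = -14 + 2*(1 - v) = -14 + (2 - 2*v) = -12 - 2*v)
-28622 - D(17, -49) = -28622 - (-12 - 2*(-49)) = -28622 - (-12 + 98) = -28622 - 1*86 = -28622 - 86 = -28708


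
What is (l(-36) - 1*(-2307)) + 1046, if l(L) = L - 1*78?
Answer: 3239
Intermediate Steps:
l(L) = -78 + L (l(L) = L - 78 = -78 + L)
(l(-36) - 1*(-2307)) + 1046 = ((-78 - 36) - 1*(-2307)) + 1046 = (-114 + 2307) + 1046 = 2193 + 1046 = 3239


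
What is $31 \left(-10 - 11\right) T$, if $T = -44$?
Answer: $28644$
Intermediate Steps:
$31 \left(-10 - 11\right) T = 31 \left(-10 - 11\right) \left(-44\right) = 31 \left(-21\right) \left(-44\right) = \left(-651\right) \left(-44\right) = 28644$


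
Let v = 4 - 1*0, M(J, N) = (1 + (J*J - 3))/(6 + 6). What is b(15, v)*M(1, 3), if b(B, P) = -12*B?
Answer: 15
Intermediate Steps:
M(J, N) = -⅙ + J²/12 (M(J, N) = (1 + (J² - 3))/12 = (1 + (-3 + J²))*(1/12) = (-2 + J²)*(1/12) = -⅙ + J²/12)
v = 4 (v = 4 + 0 = 4)
b(15, v)*M(1, 3) = (-12*15)*(-⅙ + (1/12)*1²) = -180*(-⅙ + (1/12)*1) = -180*(-⅙ + 1/12) = -180*(-1/12) = 15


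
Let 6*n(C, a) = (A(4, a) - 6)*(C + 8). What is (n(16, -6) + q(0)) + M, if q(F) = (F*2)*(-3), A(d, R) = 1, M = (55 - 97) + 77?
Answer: 15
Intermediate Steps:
M = 35 (M = -42 + 77 = 35)
q(F) = -6*F (q(F) = (2*F)*(-3) = -6*F)
n(C, a) = -20/3 - 5*C/6 (n(C, a) = ((1 - 6)*(C + 8))/6 = (-5*(8 + C))/6 = (-40 - 5*C)/6 = -20/3 - 5*C/6)
(n(16, -6) + q(0)) + M = ((-20/3 - ⅚*16) - 6*0) + 35 = ((-20/3 - 40/3) + 0) + 35 = (-20 + 0) + 35 = -20 + 35 = 15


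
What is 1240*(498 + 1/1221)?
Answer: 753993160/1221 ≈ 6.1752e+5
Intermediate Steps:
1240*(498 + 1/1221) = 1240*(608059/1221) = 753993160/1221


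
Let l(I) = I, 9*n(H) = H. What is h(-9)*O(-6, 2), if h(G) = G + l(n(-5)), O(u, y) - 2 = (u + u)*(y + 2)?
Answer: 3956/9 ≈ 439.56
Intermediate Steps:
n(H) = H/9
O(u, y) = 2 + 2*u*(2 + y) (O(u, y) = 2 + (u + u)*(y + 2) = 2 + (2*u)*(2 + y) = 2 + 2*u*(2 + y))
h(G) = -5/9 + G (h(G) = G + (1/9)*(-5) = G - 5/9 = -5/9 + G)
h(-9)*O(-6, 2) = (-5/9 - 9)*(2 + 4*(-6) + 2*(-6)*2) = -86*(2 - 24 - 24)/9 = -86/9*(-46) = 3956/9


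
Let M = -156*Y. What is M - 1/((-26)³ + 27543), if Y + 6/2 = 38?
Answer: -54419821/9967 ≈ -5460.0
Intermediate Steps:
Y = 35 (Y = -3 + 38 = 35)
M = -5460 (M = -156*35 = -5460)
M - 1/((-26)³ + 27543) = -5460 - 1/((-26)³ + 27543) = -5460 - 1/(-17576 + 27543) = -5460 - 1/9967 = -54419821/9967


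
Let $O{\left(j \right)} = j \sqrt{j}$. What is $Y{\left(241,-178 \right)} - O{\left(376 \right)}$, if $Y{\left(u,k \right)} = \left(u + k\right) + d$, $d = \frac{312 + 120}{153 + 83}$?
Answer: $\frac{3825}{59} - 752 \sqrt{94} \approx -7226.1$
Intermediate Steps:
$d = \frac{108}{59}$ ($d = \frac{432}{236} = 432 \cdot \frac{1}{236} = \frac{108}{59} \approx 1.8305$)
$O{\left(j \right)} = j^{\frac{3}{2}}$
$Y{\left(u,k \right)} = \frac{108}{59} + k + u$ ($Y{\left(u,k \right)} = \left(u + k\right) + \frac{108}{59} = \left(k + u\right) + \frac{108}{59} = \frac{108}{59} + k + u$)
$Y{\left(241,-178 \right)} - O{\left(376 \right)} = \left(\frac{108}{59} - 178 + 241\right) - 376^{\frac{3}{2}} = \frac{3825}{59} - 752 \sqrt{94}$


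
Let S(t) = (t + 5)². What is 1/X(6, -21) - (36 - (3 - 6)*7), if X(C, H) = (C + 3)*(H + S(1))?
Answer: -7694/135 ≈ -56.993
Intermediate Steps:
S(t) = (5 + t)²
X(C, H) = (3 + C)*(36 + H) (X(C, H) = (C + 3)*(H + (5 + 1)²) = (3 + C)*(H + 6²) = (3 + C)*(H + 36) = (3 + C)*(36 + H))
1/X(6, -21) - (36 - (3 - 6)*7) = 1/(108 + 3*(-21) + 36*6 + 6*(-21)) - (36 - (3 - 6)*7) = 1/(108 - 63 + 216 - 126) - (36 - (-3)*7) = 1/135 - (36 - 1*(-21)) = 1/135 - (36 + 21) = 1/135 - 1*57 = 1/135 - 57 = -7694/135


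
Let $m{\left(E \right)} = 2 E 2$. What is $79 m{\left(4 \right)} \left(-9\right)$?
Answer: $-11376$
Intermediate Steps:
$m{\left(E \right)} = 4 E$
$79 m{\left(4 \right)} \left(-9\right) = 79 \cdot 4 \cdot 4 \left(-9\right) = 79 \cdot 16 \left(-9\right) = 1264 \left(-9\right) = -11376$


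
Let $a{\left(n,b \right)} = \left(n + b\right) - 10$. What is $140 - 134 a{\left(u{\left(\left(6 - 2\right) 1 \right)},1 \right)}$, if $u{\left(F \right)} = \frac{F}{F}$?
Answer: $1212$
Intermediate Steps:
$u{\left(F \right)} = 1$
$a{\left(n,b \right)} = -10 + b + n$ ($a{\left(n,b \right)} = \left(b + n\right) - 10 = -10 + b + n$)
$140 - 134 a{\left(u{\left(\left(6 - 2\right) 1 \right)},1 \right)} = 140 - 134 \left(-10 + 1 + 1\right) = 140 - -1072 = 140 + 1072 = 1212$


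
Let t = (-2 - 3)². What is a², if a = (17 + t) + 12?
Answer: 2916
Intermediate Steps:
t = 25 (t = (-5)² = 25)
a = 54 (a = (17 + 25) + 12 = 42 + 12 = 54)
a² = 54² = 2916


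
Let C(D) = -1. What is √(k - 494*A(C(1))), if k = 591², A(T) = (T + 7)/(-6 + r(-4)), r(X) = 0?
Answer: 5*√13991 ≈ 591.42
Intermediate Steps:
A(T) = -7/6 - T/6 (A(T) = (T + 7)/(-6 + 0) = (7 + T)/(-6) = (7 + T)*(-⅙) = -7/6 - T/6)
k = 349281
√(k - 494*A(C(1))) = √(349281 - 494*(-7/6 - ⅙*(-1))) = √(349281 - 494*(-7/6 + ⅙)) = √(349281 - 494*(-1)) = √(349281 + 494) = √349775 = 5*√13991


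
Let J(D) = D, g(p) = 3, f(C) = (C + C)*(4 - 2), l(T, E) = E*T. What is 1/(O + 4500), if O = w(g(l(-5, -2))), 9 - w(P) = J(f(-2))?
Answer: 1/4517 ≈ 0.00022139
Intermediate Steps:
f(C) = 4*C (f(C) = (2*C)*2 = 4*C)
w(P) = 17 (w(P) = 9 - 4*(-2) = 9 - 1*(-8) = 9 + 8 = 17)
O = 17
1/(O + 4500) = 1/(17 + 4500) = 1/4517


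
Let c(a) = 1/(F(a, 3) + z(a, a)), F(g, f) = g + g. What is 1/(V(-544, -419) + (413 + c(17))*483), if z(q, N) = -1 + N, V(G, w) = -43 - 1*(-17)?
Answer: 50/9973133 ≈ 5.0135e-6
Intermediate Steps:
F(g, f) = 2*g
V(G, w) = -26 (V(G, w) = -43 + 17 = -26)
c(a) = 1/(-1 + 3*a) (c(a) = 1/(2*a + (-1 + a)) = 1/(-1 + 3*a))
1/(V(-544, -419) + (413 + c(17))*483) = 1/(-26 + (413 + 1/(-1 + 3*17))*483) = 1/(-26 + (413 + 1/(-1 + 51))*483) = 1/(-26 + (413 + 1/50)*483) = 1/(-26 + (20651/50)*483) = 1/(-26 + 9974433/50) = 1/(9973133/50) = 50/9973133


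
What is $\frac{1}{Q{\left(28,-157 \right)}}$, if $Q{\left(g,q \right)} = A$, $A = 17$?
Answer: $\frac{1}{17} \approx 0.058824$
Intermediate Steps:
$Q{\left(g,q \right)} = 17$
$\frac{1}{Q{\left(28,-157 \right)}} = \frac{1}{17}$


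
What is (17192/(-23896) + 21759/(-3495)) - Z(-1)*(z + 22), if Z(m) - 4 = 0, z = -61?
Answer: 518689084/3479855 ≈ 149.05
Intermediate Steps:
Z(m) = 4 (Z(m) = 4 + 0 = 4)
(17192/(-23896) + 21759/(-3495)) - Z(-1)*(z + 22) = (17192/(-23896) + 21759/(-3495)) - 4*(-61 + 22) = (17192*(-1/23896) + 21759*(-1/3495)) - 4*(-39) = (-2149/2987 - 7253/1165) - 1*(-156) = -24168296/3479855 + 156 = 518689084/3479855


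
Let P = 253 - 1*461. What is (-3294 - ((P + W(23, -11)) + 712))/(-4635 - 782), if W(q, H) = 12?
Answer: 3810/5417 ≈ 0.70334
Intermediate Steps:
P = -208 (P = 253 - 461 = -208)
(-3294 - ((P + W(23, -11)) + 712))/(-4635 - 782) = (-3294 - ((-208 + 12) + 712))/(-4635 - 782) = (-3294 - (-196 + 712))/(-5417) = (-3294 - 1*516)*(-1/5417) = (-3294 - 516)*(-1/5417) = -3810*(-1/5417) = 3810/5417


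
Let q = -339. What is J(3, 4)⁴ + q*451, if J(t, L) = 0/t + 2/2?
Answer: -152888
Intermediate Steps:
J(t, L) = 1 (J(t, L) = 0 + 2*(½) = 0 + 1 = 1)
J(3, 4)⁴ + q*451 = 1⁴ - 339*451 = 1 - 152889 = -152888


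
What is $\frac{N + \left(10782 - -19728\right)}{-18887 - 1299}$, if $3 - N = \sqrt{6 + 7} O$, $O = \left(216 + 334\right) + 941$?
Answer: $- \frac{30513}{20186} + \frac{1491 \sqrt{13}}{20186} \approx -1.2453$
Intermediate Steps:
$O = 1491$ ($O = 550 + 941 = 1491$)
$N = 3 - 1491 \sqrt{13}$ ($N = 3 - \sqrt{6 + 7} \cdot 1491 = 3 - \sqrt{13} \cdot 1491 = 3 - 1491 \sqrt{13} \approx -5372.9$)
$\frac{N + \left(10782 - -19728\right)}{-18887 - 1299} = \frac{\left(3 - 1491 \sqrt{13}\right) + \left(10782 - -19728\right)}{-18887 - 1299} = \frac{\left(3 - 1491 \sqrt{13}\right) + \left(10782 + 19728\right)}{-20186} = \left(\left(3 - 1491 \sqrt{13}\right) + 30510\right) \left(- \frac{1}{20186}\right) = \left(30513 - 1491 \sqrt{13}\right) \left(- \frac{1}{20186}\right) = - \frac{30513}{20186} + \frac{1491 \sqrt{13}}{20186}$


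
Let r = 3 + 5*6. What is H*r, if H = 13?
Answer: 429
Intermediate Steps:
r = 33 (r = 3 + 30 = 33)
H*r = 13*33 = 429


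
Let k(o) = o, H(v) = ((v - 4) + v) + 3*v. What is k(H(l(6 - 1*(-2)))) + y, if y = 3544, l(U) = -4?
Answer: 3520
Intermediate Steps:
H(v) = -4 + 5*v (H(v) = ((-4 + v) + v) + 3*v = (-4 + 2*v) + 3*v = -4 + 5*v)
k(H(l(6 - 1*(-2)))) + y = (-4 + 5*(-4)) + 3544 = (-4 - 20) + 3544 = -24 + 3544 = 3520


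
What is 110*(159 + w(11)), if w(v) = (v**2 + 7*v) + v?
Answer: 40480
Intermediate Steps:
w(v) = v**2 + 8*v
110*(159 + w(11)) = 110*(159 + 11*(8 + 11)) = 110*(159 + 11*19) = 110*(159 + 209) = 110*368 = 40480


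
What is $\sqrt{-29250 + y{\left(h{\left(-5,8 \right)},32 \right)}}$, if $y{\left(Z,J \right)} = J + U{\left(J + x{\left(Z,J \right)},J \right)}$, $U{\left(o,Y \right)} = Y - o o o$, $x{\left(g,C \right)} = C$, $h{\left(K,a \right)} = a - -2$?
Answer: $3 i \sqrt{32370} \approx 539.75 i$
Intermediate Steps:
$h{\left(K,a \right)} = 2 + a$ ($h{\left(K,a \right)} = a + 2 = 2 + a$)
$U{\left(o,Y \right)} = Y - o^{3}$ ($U{\left(o,Y \right)} = Y - o^{2} o = Y - o^{3}$)
$y{\left(Z,J \right)} = - 8 J^{3} + 2 J$ ($y{\left(Z,J \right)} = J + \left(J - \left(J + J\right)^{3}\right) = J + \left(J - \left(2 J\right)^{3}\right) = J + \left(J - 8 J^{3}\right) = J - \left(- J + 8 J^{3}\right) = - 8 J^{3} + 2 J$)
$\sqrt{-29250 + y{\left(h{\left(-5,8 \right)},32 \right)}} = \sqrt{-29250 + \left(- 8 \cdot 32^{3} + 2 \cdot 32\right)} = \sqrt{-29250 + \left(\left(-8\right) 32768 + 64\right)} = \sqrt{-29250 + \left(-262144 + 64\right)} = \sqrt{-29250 - 262080} = \sqrt{-291330} = 3 i \sqrt{32370}$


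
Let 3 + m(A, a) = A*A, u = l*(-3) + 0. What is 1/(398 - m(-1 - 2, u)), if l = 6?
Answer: 1/392 ≈ 0.0025510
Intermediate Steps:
u = -18 (u = 6*(-3) + 0 = -18 + 0 = -18)
m(A, a) = -3 + A² (m(A, a) = -3 + A*A = -3 + A²)
1/(398 - m(-1 - 2, u)) = 1/(398 - (-3 + (-1 - 2)²)) = 1/(398 - (-3 + (-3)²)) = 1/(398 - (-3 + 9)) = 1/(398 - 1*6) = 1/(398 - 6) = 1/392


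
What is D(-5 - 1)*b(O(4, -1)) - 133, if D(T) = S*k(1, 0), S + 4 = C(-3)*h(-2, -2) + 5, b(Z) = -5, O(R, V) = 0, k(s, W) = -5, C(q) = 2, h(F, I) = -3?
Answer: -258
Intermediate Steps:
S = -5 (S = -4 + (2*(-3) + 5) = -4 + (-6 + 5) = -4 - 1 = -5)
D(T) = 25 (D(T) = -5*(-5) = 25)
D(-5 - 1)*b(O(4, -1)) - 133 = 25*(-5) - 133 = -125 - 133 = -258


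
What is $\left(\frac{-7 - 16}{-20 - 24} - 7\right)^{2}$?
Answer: $\frac{81225}{1936} \approx 41.955$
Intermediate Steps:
$\left(\frac{-7 - 16}{-20 - 24} - 7\right)^{2} = \left(- \frac{23}{-44} - 7\right)^{2} = \left(\left(-23\right) \left(- \frac{1}{44}\right) - 7\right)^{2} = \left(\frac{23}{44} - 7\right)^{2} = \left(- \frac{285}{44}\right)^{2} = \frac{81225}{1936}$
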